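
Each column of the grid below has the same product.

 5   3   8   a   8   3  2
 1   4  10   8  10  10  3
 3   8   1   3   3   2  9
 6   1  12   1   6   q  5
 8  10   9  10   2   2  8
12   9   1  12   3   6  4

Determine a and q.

Columns 2 and 5 each multiply to 8640, so every column has product 8640.
Column 4: 8×3×1×10×12 = 2880, so the missing entry is 8640 ÷ 2880 = 3.
Column 6: 3×10×2×2×6 = 720, so the missing entry is 8640 ÷ 720 = 12.

a = 3, q = 12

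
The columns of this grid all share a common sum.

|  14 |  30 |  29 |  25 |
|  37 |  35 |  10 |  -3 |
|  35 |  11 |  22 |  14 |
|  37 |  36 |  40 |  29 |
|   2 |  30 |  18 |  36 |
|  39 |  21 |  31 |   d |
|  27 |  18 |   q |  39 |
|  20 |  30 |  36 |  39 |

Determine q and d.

Columns 1 and 2 both add up to 211, so every column sums to 211.
Column 3: 29 + 10 + 22 + 40 + 18 + 31 + 36 = 186, so the missing entry is 211 − 186 = 25.
Column 4: 25 − 3 + 14 + 29 + 36 + 39 + 39 = 179, so the missing entry is 211 − 179 = 32.

q = 25, d = 32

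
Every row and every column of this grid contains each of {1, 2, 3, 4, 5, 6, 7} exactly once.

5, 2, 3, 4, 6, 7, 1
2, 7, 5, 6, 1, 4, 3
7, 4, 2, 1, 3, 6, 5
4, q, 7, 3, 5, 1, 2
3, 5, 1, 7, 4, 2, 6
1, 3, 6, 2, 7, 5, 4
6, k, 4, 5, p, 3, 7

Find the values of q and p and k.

At (row 4, col 2): row 4 already has {1, 2, 3, 4, 5, 7}, so the value is 6.
Cell (7,2): column 2 already has {2, 3, 4, 5, 6, 7} → 1.
Cell (7,5): row 7 already has {1, 3, 4, 5, 6, 7} → 2.

q = 6, p = 2, k = 1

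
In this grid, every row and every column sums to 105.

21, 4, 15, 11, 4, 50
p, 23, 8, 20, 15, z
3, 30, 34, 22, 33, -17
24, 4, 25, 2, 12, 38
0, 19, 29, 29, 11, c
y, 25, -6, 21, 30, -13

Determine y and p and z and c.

The known cells in row 5 total 88, leaving 105 − 88 = 17 for the blank.
The known cells in row 6 total 57, leaving 105 − 57 = 48 for the blank.
The known cells in column 1 total 96, leaving 105 − 96 = 9 for the blank.
The known cells in row 2 total 75, leaving 105 − 75 = 30 for the blank.

y = 48, p = 9, z = 30, c = 17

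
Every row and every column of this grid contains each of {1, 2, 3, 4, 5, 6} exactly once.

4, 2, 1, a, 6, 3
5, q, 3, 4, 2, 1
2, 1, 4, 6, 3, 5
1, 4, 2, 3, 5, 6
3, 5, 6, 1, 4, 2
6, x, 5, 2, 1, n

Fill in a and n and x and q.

a = 5, n = 4, x = 3, q = 6

For row 2, column 2: row 2 already has {1, 2, 3, 4, 5}; that leaves 6.
At (row 1, col 4): row 1 already has {1, 2, 3, 4, 6}, so the value is 5.
Cell (6,2): column 2 already has {1, 2, 4, 5, 6} → 3.
Cell (6,6): row 6 already has {1, 2, 3, 5, 6} → 4.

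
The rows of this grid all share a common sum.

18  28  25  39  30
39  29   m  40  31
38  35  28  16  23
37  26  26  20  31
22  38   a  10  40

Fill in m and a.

The complete rows each total 140.
Row 2 is missing 140 − 139 = 1 (since 39 + 29 + 40 + 31 = 139).
Row 5 is missing 140 − 110 = 30 (since 22 + 38 + 10 + 40 = 110).

m = 1, a = 30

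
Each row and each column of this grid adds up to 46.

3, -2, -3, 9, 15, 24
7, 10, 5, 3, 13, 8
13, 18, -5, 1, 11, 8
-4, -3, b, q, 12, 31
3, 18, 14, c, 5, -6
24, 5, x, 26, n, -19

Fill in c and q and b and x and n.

c = 12, q = -5, b = 15, x = 20, n = -10

Row 5: 3 + 18 + 14 + 5 − 6 = 34, so its missing entry is 46 − 34 = 12.
Column 5: 15 + 13 + 11 + 12 + 5 = 56, so its missing entry is 46 − 56 = -10.
Column 4: 9 + 3 + 1 + 12 + 26 = 51, so its missing entry is 46 − 51 = -5.
Row 4: -4 − 3 − 5 + 12 + 31 = 31, so its missing entry is 46 − 31 = 15.
Row 6: 24 + 5 + 26 − 10 − 19 = 26, so its missing entry is 46 − 26 = 20.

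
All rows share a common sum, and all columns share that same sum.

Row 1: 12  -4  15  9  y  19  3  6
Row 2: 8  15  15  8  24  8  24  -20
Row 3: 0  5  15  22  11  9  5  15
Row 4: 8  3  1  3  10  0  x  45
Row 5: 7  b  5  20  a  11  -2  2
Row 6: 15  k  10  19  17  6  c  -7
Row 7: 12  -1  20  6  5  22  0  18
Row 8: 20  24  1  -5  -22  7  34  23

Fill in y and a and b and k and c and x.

y = 22, a = 15, b = 24, k = 16, c = 6, x = 12

Rows 2 and 3 both sum to 82, so that's the common total.
Row 1: 12 − 4 + 15 + 9 + 19 + 3 + 6 = 60, so its missing entry is 82 − 60 = 22.
Column 5: 22 + 24 + 11 + 10 + 17 + 5 − 22 = 67, so its missing entry is 82 − 67 = 15.
Row 4: 8 + 3 + 1 + 3 + 10 + 0 + 45 = 70, so its missing entry is 82 − 70 = 12.
Column 7: 3 + 24 + 5 + 12 − 2 + 0 + 34 = 76, so its missing entry is 82 − 76 = 6.
Row 6: 15 + 10 + 19 + 17 + 6 + 6 − 7 = 66, so its missing entry is 82 − 66 = 16.
Row 5: 7 + 5 + 20 + 15 + 11 − 2 + 2 = 58, so its missing entry is 82 − 58 = 24.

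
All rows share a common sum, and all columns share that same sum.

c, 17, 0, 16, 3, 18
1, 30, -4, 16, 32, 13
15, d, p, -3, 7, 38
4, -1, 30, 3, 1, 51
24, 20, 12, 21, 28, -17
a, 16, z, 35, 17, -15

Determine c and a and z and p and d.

c = 34, a = 10, z = 25, p = 25, d = 6

Rows 2 and 4 both sum to 88, so that's the common total.
Column 2: 17 + 30 − 1 + 20 + 16 = 82, so its missing entry is 88 − 82 = 6.
Row 1: 17 + 0 + 16 + 3 + 18 = 54, so its missing entry is 88 − 54 = 34.
Column 1: 34 + 1 + 15 + 4 + 24 = 78, so its missing entry is 88 − 78 = 10.
Row 3: 15 + 6 − 3 + 7 + 38 = 63, so its missing entry is 88 − 63 = 25.
Row 6: 10 + 16 + 35 + 17 − 15 = 63, so its missing entry is 88 − 63 = 25.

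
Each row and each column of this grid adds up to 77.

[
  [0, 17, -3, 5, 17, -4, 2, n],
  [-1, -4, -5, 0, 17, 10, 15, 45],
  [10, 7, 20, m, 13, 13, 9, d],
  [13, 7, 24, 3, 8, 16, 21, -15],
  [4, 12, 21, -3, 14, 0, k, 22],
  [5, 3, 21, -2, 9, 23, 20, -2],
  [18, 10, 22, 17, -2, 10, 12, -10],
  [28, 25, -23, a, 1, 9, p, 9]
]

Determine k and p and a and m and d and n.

k = 7, p = -9, a = 37, m = 20, d = -15, n = 43

Row 1: 0 + 17 − 3 + 5 + 17 − 4 + 2 = 34, so its missing entry is 77 − 34 = 43.
Column 8: 43 + 45 − 15 + 22 − 2 − 10 + 9 = 92, so its missing entry is 77 − 92 = -15.
Row 5: 4 + 12 + 21 − 3 + 14 + 0 + 22 = 70, so its missing entry is 77 − 70 = 7.
Row 3: 10 + 7 + 20 + 13 + 13 + 9 − 15 = 57, so its missing entry is 77 − 57 = 20.
Column 4: 5 + 0 + 20 + 3 − 3 − 2 + 17 = 40, so its missing entry is 77 − 40 = 37.
Row 8: 28 + 25 − 23 + 37 + 1 + 9 + 9 = 86, so its missing entry is 77 − 86 = -9.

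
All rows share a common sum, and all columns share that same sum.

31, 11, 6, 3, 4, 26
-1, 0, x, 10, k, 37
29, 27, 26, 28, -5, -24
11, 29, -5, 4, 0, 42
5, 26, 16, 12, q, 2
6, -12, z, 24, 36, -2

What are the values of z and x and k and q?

Rows 1 and 3 both sum to 81, so that's the common total.
The known cells in row 5 total 61, leaving 81 − 61 = 20 for the blank.
The known cells in column 5 total 55, leaving 81 − 55 = 26 for the blank.
The known cells in row 2 total 72, leaving 81 − 72 = 9 for the blank.
The known cells in row 6 total 52, leaving 81 − 52 = 29 for the blank.

z = 29, x = 9, k = 26, q = 20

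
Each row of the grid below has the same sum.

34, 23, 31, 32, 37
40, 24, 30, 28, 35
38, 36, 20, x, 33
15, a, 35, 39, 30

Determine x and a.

x = 30, a = 38

Row 1 sums to 157 and so does row 2; that's the common total.
In row 3 the known cells total 127, leaving 157 − 127 = 30.
In row 4 the known cells total 119, leaving 157 − 119 = 38.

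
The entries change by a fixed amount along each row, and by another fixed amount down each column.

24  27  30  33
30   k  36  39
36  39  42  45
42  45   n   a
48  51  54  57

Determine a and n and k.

Along each row the entries change by 3 per step; down each column they change by 6.
Row 4: from 42 at column 1, stepping by 3 to column 4 gives 51.
Row 4: from 42 at column 1, stepping by 3 to column 3 gives 48.
Row 2: from 30 at column 1, stepping by 3 to column 2 gives 33.

a = 51, n = 48, k = 33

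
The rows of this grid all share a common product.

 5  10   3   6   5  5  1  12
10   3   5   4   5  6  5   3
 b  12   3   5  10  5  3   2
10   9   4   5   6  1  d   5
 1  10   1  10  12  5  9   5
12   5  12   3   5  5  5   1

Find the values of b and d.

b = 5, d = 5

Rows 5 and 6 each multiply to 270000, so every row has product 270000.
Row 3: 12×3×5×10×5×3×2 = 54000, so the missing entry is 270000 ÷ 54000 = 5.
Row 4: 10×9×4×5×6×1×5 = 54000, so the missing entry is 270000 ÷ 54000 = 5.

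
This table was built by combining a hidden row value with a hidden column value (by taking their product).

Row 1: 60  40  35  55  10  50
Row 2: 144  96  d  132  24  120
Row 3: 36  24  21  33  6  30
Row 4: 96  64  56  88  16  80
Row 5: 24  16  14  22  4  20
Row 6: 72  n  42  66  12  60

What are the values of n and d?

n = 48, d = 84

Each row is a constant multiple of every other row — this is a multiplication table with the headers hidden.
Row 6 is 60/50 = 6/5 times row 1, so its entry in column 2 is 40 × 6/5 = 48.
Row 2 is 120/50 = 12/5 times row 1, so its entry in column 3 is 35 × 12/5 = 84.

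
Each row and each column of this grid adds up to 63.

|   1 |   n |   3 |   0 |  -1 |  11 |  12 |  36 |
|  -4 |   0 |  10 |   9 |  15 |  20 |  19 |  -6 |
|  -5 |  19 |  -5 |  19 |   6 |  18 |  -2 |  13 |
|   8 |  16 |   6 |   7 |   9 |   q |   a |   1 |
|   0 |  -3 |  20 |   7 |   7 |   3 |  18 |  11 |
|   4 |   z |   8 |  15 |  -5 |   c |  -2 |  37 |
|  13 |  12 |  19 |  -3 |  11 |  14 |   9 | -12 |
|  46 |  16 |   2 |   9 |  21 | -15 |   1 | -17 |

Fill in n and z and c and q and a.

Row 1 has 1 + 3 + 0 − 1 + 11 + 12 + 36 = 62; the blank must be 63 − 62 = 1.
Column 2 has 1 + 0 + 19 + 16 − 3 + 12 + 16 = 61; the blank must be 63 − 61 = 2.
Row 6 has 4 + 2 + 8 + 15 − 5 − 2 + 37 = 59; the blank must be 63 − 59 = 4.
Column 7 has 12 + 19 − 2 + 18 − 2 + 9 + 1 = 55; the blank must be 63 − 55 = 8.
Row 4 has 8 + 16 + 6 + 7 + 9 + 8 + 1 = 55; the blank must be 63 − 55 = 8.

n = 1, z = 2, c = 4, q = 8, a = 8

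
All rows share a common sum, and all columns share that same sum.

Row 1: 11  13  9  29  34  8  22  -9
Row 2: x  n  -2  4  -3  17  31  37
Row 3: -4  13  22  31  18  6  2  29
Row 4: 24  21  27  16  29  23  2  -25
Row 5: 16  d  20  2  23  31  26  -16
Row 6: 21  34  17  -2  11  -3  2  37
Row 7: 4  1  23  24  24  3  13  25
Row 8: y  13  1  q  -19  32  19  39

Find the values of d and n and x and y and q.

d = 15, n = 7, x = 26, y = 19, q = 13

Rows 1 and 3 both sum to 117, so that's the common total.
The known cells in column 4 total 104, leaving 117 − 104 = 13 for the blank.
The known cells in row 8 total 98, leaving 117 − 98 = 19 for the blank.
The known cells in column 1 total 91, leaving 117 − 91 = 26 for the blank.
The known cells in row 2 total 110, leaving 117 − 110 = 7 for the blank.
The known cells in row 5 total 102, leaving 117 − 102 = 15 for the blank.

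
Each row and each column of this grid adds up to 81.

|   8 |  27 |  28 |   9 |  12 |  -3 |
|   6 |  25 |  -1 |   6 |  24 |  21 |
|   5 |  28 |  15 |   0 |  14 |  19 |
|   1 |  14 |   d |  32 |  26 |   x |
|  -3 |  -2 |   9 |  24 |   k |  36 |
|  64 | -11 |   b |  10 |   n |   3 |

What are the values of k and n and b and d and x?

Row 5 has -3 − 2 + 9 + 24 + 36 = 64; the blank must be 81 − 64 = 17.
Column 5 has 12 + 24 + 14 + 26 + 17 = 93; the blank must be 81 − 93 = -12.
Column 6 has -3 + 21 + 19 + 36 + 3 = 76; the blank must be 81 − 76 = 5.
Row 4 has 1 + 14 + 32 + 26 + 5 = 78; the blank must be 81 − 78 = 3.
Row 6 has 64 − 11 + 10 − 12 + 3 = 54; the blank must be 81 − 54 = 27.

k = 17, n = -12, b = 27, d = 3, x = 5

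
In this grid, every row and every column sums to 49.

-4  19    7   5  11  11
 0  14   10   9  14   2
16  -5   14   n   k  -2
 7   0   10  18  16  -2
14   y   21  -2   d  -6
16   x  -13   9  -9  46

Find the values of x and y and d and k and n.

Row 6 has 16 − 13 + 9 − 9 + 46 = 49; the blank must be 49 − 49 = 0.
Column 4 has 5 + 9 + 18 − 2 + 9 = 39; the blank must be 49 − 39 = 10.
Row 3 has 16 − 5 + 14 + 10 − 2 = 33; the blank must be 49 − 33 = 16.
Column 5 has 11 + 14 + 16 + 16 − 9 = 48; the blank must be 49 − 48 = 1.
Row 5 has 14 + 21 − 2 + 1 − 6 = 28; the blank must be 49 − 28 = 21.

x = 0, y = 21, d = 1, k = 16, n = 10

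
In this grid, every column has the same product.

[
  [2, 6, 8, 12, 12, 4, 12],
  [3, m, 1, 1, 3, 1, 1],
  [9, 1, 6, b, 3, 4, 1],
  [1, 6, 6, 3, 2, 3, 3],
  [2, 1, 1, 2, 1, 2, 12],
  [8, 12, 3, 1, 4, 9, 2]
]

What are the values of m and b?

Columns 5 and 7 each multiply to 864, so every column has product 864.
Column 2: 6×1×6×1×12 = 432, so the missing entry is 864 ÷ 432 = 2.
Column 4: 12×1×3×2×1 = 72, so the missing entry is 864 ÷ 72 = 12.

m = 2, b = 12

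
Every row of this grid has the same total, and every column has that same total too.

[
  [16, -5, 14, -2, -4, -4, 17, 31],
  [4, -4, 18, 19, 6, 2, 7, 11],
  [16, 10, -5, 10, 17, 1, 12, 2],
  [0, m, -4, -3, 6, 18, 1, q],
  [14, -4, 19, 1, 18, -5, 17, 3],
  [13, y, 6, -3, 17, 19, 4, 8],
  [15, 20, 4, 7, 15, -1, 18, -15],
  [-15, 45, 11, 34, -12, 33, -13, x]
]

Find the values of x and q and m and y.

Rows 1 and 2 both sum to 63, so that's the common total.
The known cells in row 6 total 64, leaving 63 − 64 = -1 for the blank.
The known cells in column 2 total 61, leaving 63 − 61 = 2 for the blank.
The known cells in row 4 total 20, leaving 63 − 20 = 43 for the blank.
The known cells in row 8 total 83, leaving 63 − 83 = -20 for the blank.

x = -20, q = 43, m = 2, y = -1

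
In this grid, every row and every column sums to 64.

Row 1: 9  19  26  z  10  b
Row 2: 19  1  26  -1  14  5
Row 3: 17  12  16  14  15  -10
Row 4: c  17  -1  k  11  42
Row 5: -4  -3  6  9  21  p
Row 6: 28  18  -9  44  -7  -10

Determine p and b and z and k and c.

p = 35, b = 2, z = -2, k = 0, c = -5

The known cells in column 1 total 69, leaving 64 − 69 = -5 for the blank.
The known cells in row 5 total 29, leaving 64 − 29 = 35 for the blank.
The known cells in row 4 total 64, leaving 64 − 64 = 0 for the blank.
The known cells in column 4 total 66, leaving 64 − 66 = -2 for the blank.
The known cells in row 1 total 62, leaving 64 − 62 = 2 for the blank.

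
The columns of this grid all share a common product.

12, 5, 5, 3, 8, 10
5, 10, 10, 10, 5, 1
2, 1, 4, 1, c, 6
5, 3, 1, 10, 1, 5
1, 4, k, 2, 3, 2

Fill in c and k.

c = 5, k = 3

Columns 4 and 6 each multiply to 600, so every column has product 600.
Column 5: 8×5×1×3 = 120, so the missing entry is 600 ÷ 120 = 5.
Column 3: 5×10×4×1 = 200, so the missing entry is 600 ÷ 200 = 3.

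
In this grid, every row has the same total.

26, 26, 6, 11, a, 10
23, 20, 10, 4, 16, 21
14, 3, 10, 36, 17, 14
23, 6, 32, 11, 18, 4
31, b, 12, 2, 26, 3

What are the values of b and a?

b = 20, a = 15

Row 2 sums to 94 and so does row 4; that's the common total.
In row 5 the known cells total 74, leaving 94 − 74 = 20.
In row 1 the known cells total 79, leaving 94 − 79 = 15.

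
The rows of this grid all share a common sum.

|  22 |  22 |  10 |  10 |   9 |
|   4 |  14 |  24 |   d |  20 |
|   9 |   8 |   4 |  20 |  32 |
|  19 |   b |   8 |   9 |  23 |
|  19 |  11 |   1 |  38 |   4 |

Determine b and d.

b = 14, d = 11

Rows 3 and 5 both add up to 73, so every row sums to 73.
Row 4: 19 + 8 + 9 + 23 = 59, so the missing entry is 73 − 59 = 14.
Row 2: 4 + 14 + 24 + 20 = 62, so the missing entry is 73 − 62 = 11.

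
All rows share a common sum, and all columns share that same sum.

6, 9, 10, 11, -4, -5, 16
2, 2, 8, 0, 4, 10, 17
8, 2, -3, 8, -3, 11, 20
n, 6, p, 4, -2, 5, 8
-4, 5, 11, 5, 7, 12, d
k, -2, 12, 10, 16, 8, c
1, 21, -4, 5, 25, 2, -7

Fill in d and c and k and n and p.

d = 7, c = -18, k = 17, n = 13, p = 9

Rows 1 and 2 both sum to 43, so that's the common total.
Row 5 has -4 + 5 + 11 + 5 + 7 + 12 = 36; the blank must be 43 − 36 = 7.
Column 7 has 16 + 17 + 20 + 8 + 7 − 7 = 61; the blank must be 43 − 61 = -18.
Row 6 has -2 + 12 + 10 + 16 + 8 − 18 = 26; the blank must be 43 − 26 = 17.
Column 1 has 6 + 2 + 8 − 4 + 17 + 1 = 30; the blank must be 43 − 30 = 13.
Row 4 has 13 + 6 + 4 − 2 + 5 + 8 = 34; the blank must be 43 − 34 = 9.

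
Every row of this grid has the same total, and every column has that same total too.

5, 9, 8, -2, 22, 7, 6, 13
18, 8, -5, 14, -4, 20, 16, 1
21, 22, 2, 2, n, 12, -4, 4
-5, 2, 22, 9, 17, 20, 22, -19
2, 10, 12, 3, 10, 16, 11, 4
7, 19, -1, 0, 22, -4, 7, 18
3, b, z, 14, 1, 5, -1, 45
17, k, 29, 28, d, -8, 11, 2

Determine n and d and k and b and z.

Rows 1 and 2 both sum to 68, so that's the common total.
The known cells in row 3 total 59, leaving 68 − 59 = 9 for the blank.
The known cells in column 5 total 77, leaving 68 − 77 = -9 for the blank.
The known cells in column 3 total 67, leaving 68 − 67 = 1 for the blank.
The known cells in row 8 total 70, leaving 68 − 70 = -2 for the blank.
The known cells in row 7 total 68, leaving 68 − 68 = 0 for the blank.

n = 9, d = -9, k = -2, b = 0, z = 1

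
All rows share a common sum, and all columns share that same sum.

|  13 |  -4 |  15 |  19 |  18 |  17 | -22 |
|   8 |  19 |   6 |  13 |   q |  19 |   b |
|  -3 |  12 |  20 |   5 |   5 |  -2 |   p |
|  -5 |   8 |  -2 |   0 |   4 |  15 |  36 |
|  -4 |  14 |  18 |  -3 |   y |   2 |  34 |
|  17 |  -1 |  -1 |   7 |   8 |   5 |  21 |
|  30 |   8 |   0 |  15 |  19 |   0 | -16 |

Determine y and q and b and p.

Rows 1 and 4 both sum to 56, so that's the common total.
The known cells in row 5 total 61, leaving 56 − 61 = -5 for the blank.
The known cells in row 3 total 37, leaving 56 − 37 = 19 for the blank.
The known cells in column 7 total 72, leaving 56 − 72 = -16 for the blank.
The known cells in row 2 total 49, leaving 56 − 49 = 7 for the blank.

y = -5, q = 7, b = -16, p = 19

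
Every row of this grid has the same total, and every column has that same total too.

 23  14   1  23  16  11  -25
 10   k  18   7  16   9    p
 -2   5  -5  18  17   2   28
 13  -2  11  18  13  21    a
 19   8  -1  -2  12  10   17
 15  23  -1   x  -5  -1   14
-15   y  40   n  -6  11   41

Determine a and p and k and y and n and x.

a = -11, p = -1, k = 4, y = 11, n = -19, x = 18

Rows 1 and 3 both sum to 63, so that's the common total.
The known cells in row 4 total 74, leaving 63 − 74 = -11 for the blank.
The known cells in row 6 total 45, leaving 63 − 45 = 18 for the blank.
The known cells in column 7 total 64, leaving 63 − 64 = -1 for the blank.
The known cells in row 2 total 59, leaving 63 − 59 = 4 for the blank.
The known cells in column 2 total 52, leaving 63 − 52 = 11 for the blank.
The known cells in row 7 total 82, leaving 63 − 82 = -19 for the blank.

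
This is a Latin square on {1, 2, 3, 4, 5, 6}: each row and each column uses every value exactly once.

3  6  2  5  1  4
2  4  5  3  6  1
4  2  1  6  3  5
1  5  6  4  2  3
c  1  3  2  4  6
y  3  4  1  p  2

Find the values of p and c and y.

For row 6, column 5: column 5 already has {1, 2, 3, 4, 6}; that leaves 5.
Cell (5,1): row 5 already has {1, 2, 3, 4, 6} → 5.
At (row 6, col 1): row 6 already has {1, 2, 3, 4, 5}, so the value is 6.

p = 5, c = 5, y = 6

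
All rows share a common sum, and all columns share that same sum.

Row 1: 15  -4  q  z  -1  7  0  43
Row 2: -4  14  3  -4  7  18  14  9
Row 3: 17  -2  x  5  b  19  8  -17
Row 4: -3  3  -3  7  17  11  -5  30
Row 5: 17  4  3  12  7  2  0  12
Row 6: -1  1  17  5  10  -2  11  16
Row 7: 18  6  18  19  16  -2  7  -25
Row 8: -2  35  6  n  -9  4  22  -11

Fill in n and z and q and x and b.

n = 12, z = 1, q = -4, x = 17, b = 10

Rows 2 and 4 both sum to 57, so that's the common total.
Column 5 has -1 + 7 + 17 + 7 + 10 + 16 − 9 = 47; the blank must be 57 − 47 = 10.
Row 8 has -2 + 35 + 6 − 9 + 4 + 22 − 11 = 45; the blank must be 57 − 45 = 12.
Column 4 has -4 + 5 + 7 + 12 + 5 + 19 + 12 = 56; the blank must be 57 − 56 = 1.
Row 1 has 15 − 4 + 1 − 1 + 7 + 0 + 43 = 61; the blank must be 57 − 61 = -4.
Row 3 has 17 − 2 + 5 + 10 + 19 + 8 − 17 = 40; the blank must be 57 − 40 = 17.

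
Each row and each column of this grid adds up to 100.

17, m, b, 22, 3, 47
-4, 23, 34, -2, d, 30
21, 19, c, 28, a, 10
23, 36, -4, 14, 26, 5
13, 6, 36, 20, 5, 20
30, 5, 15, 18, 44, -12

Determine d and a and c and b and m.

The known cells in column 2 total 89, leaving 100 − 89 = 11 for the blank.
The known cells in row 2 total 81, leaving 100 − 81 = 19 for the blank.
The known cells in column 5 total 97, leaving 100 − 97 = 3 for the blank.
The known cells in row 1 total 100, leaving 100 − 100 = 0 for the blank.
The known cells in row 3 total 81, leaving 100 − 81 = 19 for the blank.

d = 19, a = 3, c = 19, b = 0, m = 11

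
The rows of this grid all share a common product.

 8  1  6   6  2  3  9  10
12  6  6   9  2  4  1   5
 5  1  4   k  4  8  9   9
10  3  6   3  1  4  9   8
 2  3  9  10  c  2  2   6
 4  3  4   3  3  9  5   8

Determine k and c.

Rows 4 and 6 each multiply to 155520, so every row has product 155520.
Row 3: 5×1×4×4×8×9×9 = 51840, so the missing entry is 155520 ÷ 51840 = 3.
Row 5: 2×3×9×10×2×2×6 = 12960, so the missing entry is 155520 ÷ 12960 = 12.

k = 3, c = 12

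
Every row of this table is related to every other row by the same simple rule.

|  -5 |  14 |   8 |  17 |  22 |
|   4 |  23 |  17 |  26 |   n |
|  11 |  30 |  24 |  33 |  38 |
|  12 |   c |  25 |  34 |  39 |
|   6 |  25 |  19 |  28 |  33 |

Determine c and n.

The difference between any two rows is the same in every column — this is an addition table with the headers hidden.
Row 4 minus row 1 is 12 − (-5) = 17, so its entry in column 2 is 14 + 17 = 31.
Row 2 minus row 1 is 4 − (-5) = 9, so its entry in column 5 is 22 + 9 = 31.

c = 31, n = 31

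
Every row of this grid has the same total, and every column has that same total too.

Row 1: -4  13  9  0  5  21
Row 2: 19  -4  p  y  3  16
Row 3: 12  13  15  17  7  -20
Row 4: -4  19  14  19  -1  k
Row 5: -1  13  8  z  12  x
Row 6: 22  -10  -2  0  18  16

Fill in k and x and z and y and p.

k = -3, x = 14, z = -2, y = 10, p = 0

Rows 1 and 3 both sum to 44, so that's the common total.
The known cells in column 3 total 44, leaving 44 − 44 = 0 for the blank.
The known cells in row 2 total 34, leaving 44 − 34 = 10 for the blank.
The known cells in column 4 total 46, leaving 44 − 46 = -2 for the blank.
The known cells in row 5 total 30, leaving 44 − 30 = 14 for the blank.
The known cells in row 4 total 47, leaving 44 − 47 = -3 for the blank.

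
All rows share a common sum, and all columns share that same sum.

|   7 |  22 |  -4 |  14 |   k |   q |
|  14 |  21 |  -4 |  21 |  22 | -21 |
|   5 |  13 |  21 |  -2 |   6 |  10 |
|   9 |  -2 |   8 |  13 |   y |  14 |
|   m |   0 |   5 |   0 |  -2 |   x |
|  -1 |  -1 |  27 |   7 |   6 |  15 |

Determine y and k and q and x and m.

Rows 2 and 3 both sum to 53, so that's the common total.
The known cells in column 1 total 34, leaving 53 − 34 = 19 for the blank.
The known cells in row 4 total 42, leaving 53 − 42 = 11 for the blank.
The known cells in column 5 total 43, leaving 53 − 43 = 10 for the blank.
The known cells in row 5 total 22, leaving 53 − 22 = 31 for the blank.
The known cells in row 1 total 49, leaving 53 − 49 = 4 for the blank.

y = 11, k = 10, q = 4, x = 31, m = 19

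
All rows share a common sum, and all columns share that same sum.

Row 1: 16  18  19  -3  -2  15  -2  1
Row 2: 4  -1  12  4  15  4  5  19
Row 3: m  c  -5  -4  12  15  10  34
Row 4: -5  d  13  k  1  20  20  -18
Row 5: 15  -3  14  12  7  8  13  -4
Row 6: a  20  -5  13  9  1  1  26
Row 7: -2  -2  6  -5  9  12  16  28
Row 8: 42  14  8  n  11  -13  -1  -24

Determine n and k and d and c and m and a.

n = 25, k = 20, d = 11, c = 5, m = -5, a = -3

Rows 1 and 2 both sum to 62, so that's the common total.
The known cells in row 8 total 37, leaving 62 − 37 = 25 for the blank.
The known cells in column 4 total 42, leaving 62 − 42 = 20 for the blank.
The known cells in row 4 total 51, leaving 62 − 51 = 11 for the blank.
The known cells in column 2 total 57, leaving 62 − 57 = 5 for the blank.
The known cells in row 3 total 67, leaving 62 − 67 = -5 for the blank.
The known cells in row 6 total 65, leaving 62 − 65 = -3 for the blank.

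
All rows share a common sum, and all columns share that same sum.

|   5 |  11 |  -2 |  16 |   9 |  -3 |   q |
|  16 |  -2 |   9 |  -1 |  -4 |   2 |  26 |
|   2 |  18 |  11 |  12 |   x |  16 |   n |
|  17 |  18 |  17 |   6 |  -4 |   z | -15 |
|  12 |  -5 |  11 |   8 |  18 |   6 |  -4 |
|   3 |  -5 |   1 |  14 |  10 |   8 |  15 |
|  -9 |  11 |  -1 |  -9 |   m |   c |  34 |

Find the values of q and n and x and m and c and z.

Rows 2 and 5 both sum to 46, so that's the common total.
The known cells in row 1 total 36, leaving 46 − 36 = 10 for the blank.
The known cells in column 7 total 66, leaving 46 − 66 = -20 for the blank.
The known cells in row 3 total 39, leaving 46 − 39 = 7 for the blank.
The known cells in column 5 total 36, leaving 46 − 36 = 10 for the blank.
The known cells in row 7 total 36, leaving 46 − 36 = 10 for the blank.
The known cells in row 4 total 39, leaving 46 − 39 = 7 for the blank.

q = 10, n = -20, x = 7, m = 10, c = 10, z = 7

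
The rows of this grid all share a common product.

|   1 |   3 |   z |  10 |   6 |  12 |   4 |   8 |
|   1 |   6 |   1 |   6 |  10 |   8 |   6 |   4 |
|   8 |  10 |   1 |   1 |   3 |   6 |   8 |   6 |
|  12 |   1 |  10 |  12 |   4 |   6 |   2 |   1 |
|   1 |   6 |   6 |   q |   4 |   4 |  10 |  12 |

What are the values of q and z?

Rows 2 and 3 each multiply to 69120, so every row has product 69120.
Row 5: 1×6×6×4×4×10×12 = 69120, so the missing entry is 69120 ÷ 69120 = 1.
Row 1: 1×3×10×6×12×4×8 = 69120, so the missing entry is 69120 ÷ 69120 = 1.

q = 1, z = 1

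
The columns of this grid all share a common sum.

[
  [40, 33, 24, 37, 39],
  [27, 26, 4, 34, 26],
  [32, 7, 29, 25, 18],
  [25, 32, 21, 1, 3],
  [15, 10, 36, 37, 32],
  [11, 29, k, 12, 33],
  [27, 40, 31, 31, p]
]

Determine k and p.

k = 32, p = 26

The complete columns each total 177.
Column 3 is missing 177 − 145 = 32 (since 24 + 4 + 29 + 21 + 36 + 31 = 145).
Column 5 is missing 177 − 151 = 26 (since 39 + 26 + 18 + 3 + 32 + 33 = 151).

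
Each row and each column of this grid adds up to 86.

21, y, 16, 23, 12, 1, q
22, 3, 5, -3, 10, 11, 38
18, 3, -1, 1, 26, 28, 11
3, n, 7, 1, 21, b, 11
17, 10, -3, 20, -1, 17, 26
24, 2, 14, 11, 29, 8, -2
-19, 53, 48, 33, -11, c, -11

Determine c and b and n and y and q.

c = -7, b = 28, n = 15, y = 0, q = 13

Row 7 has -19 + 53 + 48 + 33 − 11 − 11 = 93; the blank must be 86 − 93 = -7.
Column 7 has 38 + 11 + 11 + 26 − 2 − 11 = 73; the blank must be 86 − 73 = 13.
Row 1 has 21 + 16 + 23 + 12 + 1 + 13 = 86; the blank must be 86 − 86 = 0.
Column 2 has 0 + 3 + 3 + 10 + 2 + 53 = 71; the blank must be 86 − 71 = 15.
Row 4 has 3 + 15 + 7 + 1 + 21 + 11 = 58; the blank must be 86 − 58 = 28.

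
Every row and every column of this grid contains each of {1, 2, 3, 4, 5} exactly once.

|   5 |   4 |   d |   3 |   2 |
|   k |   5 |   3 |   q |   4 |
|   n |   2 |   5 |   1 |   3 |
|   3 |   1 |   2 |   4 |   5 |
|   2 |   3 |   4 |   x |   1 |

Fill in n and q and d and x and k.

n = 4, q = 2, d = 1, x = 5, k = 1

Cell (5,4): row 5 already has {1, 2, 3, 4} → 5.
Cell (3,1): row 3 already has {1, 2, 3, 5} → 4.
For row 1, column 3: row 1 already has {2, 3, 4, 5}; that leaves 1.
Cell (2,1): column 1 already has {2, 3, 4, 5} → 1.
At (row 2, col 4): row 2 already has {1, 3, 4, 5}, so the value is 2.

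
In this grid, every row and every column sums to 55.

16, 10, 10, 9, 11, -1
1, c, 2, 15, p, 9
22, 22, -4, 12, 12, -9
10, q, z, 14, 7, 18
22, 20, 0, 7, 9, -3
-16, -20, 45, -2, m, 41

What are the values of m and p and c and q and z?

The known cells in row 6 total 48, leaving 55 − 48 = 7 for the blank.
The known cells in column 5 total 46, leaving 55 − 46 = 9 for the blank.
The known cells in row 2 total 36, leaving 55 − 36 = 19 for the blank.
The known cells in column 2 total 51, leaving 55 − 51 = 4 for the blank.
The known cells in row 4 total 53, leaving 55 − 53 = 2 for the blank.

m = 7, p = 9, c = 19, q = 4, z = 2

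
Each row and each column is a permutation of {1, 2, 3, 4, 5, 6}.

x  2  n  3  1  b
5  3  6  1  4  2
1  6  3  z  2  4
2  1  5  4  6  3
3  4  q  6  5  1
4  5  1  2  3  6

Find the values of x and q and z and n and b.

x = 6, q = 2, z = 5, n = 4, b = 5

For row 1, column 1: column 1 already has {1, 2, 3, 4, 5}; that leaves 6.
For row 5, column 3: row 5 already has {1, 3, 4, 5, 6}; that leaves 2.
Cell (3,4): row 3 already has {1, 2, 3, 4, 6} → 5.
Cell (1,3): column 3 already has {1, 2, 3, 5, 6} → 4.
For row 1, column 6: row 1 already has {1, 2, 3, 4, 6}; that leaves 5.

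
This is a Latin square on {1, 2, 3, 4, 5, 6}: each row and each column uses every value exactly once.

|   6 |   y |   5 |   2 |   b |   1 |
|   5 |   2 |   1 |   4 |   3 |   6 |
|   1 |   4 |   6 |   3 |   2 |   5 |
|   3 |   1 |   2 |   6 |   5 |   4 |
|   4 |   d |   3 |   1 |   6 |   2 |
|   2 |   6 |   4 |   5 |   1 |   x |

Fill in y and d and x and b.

At (row 6, col 6): row 6 already has {1, 2, 4, 5, 6}, so the value is 3.
At (row 5, col 2): row 5 already has {1, 2, 3, 4, 6}, so the value is 5.
For row 1, column 2: column 2 already has {1, 2, 4, 5, 6}; that leaves 3.
At (row 1, col 5): row 1 already has {1, 2, 3, 5, 6}, so the value is 4.

y = 3, d = 5, x = 3, b = 4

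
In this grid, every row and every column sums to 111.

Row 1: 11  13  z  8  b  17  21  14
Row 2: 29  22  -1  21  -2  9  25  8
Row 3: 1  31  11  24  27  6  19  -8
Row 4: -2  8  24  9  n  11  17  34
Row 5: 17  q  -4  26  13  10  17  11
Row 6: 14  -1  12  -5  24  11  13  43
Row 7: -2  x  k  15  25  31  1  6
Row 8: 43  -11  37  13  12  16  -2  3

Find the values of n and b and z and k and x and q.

n = 10, b = 2, z = 25, k = 7, x = 28, q = 21

The known cells in row 4 total 101, leaving 111 − 101 = 10 for the blank.
The known cells in column 5 total 109, leaving 111 − 109 = 2 for the blank.
The known cells in row 1 total 86, leaving 111 − 86 = 25 for the blank.
The known cells in column 3 total 104, leaving 111 − 104 = 7 for the blank.
The known cells in row 7 total 83, leaving 111 − 83 = 28 for the blank.
The known cells in row 5 total 90, leaving 111 − 90 = 21 for the blank.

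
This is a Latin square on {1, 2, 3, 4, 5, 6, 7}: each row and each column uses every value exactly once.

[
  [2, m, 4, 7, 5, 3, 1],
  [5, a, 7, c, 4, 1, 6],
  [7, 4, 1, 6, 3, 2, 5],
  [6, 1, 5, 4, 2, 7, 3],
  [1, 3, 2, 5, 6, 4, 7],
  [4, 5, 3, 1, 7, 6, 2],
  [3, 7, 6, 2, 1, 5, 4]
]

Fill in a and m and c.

Cell (1,2): row 1 already has {1, 2, 3, 4, 5, 7} → 6.
Cell (2,2): column 2 already has {1, 3, 4, 5, 6, 7} → 2.
Cell (2,4): row 2 already has {1, 2, 4, 5, 6, 7} → 3.

a = 2, m = 6, c = 3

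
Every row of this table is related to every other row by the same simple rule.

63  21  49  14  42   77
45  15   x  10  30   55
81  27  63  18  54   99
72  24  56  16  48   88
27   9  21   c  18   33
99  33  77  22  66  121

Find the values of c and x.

Each row is a constant multiple of every other row — this is a multiplication table with the headers hidden.
Row 5 is 18/42 = 3/7 times row 1, so its entry in column 4 is 14 × 3/7 = 6.
Row 2 is 30/42 = 5/7 times row 1, so its entry in column 3 is 49 × 5/7 = 35.

c = 6, x = 35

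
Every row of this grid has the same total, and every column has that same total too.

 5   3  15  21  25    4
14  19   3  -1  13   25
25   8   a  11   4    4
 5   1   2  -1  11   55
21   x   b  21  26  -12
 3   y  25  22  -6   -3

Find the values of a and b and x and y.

a = 21, b = 7, x = 10, y = 32

Rows 1 and 2 both sum to 73, so that's the common total.
Row 6: 3 + 25 + 22 − 6 − 3 = 41, so its missing entry is 73 − 41 = 32.
Column 2: 3 + 19 + 8 + 1 + 32 = 63, so its missing entry is 73 − 63 = 10.
Row 5: 21 + 10 + 21 + 26 − 12 = 66, so its missing entry is 73 − 66 = 7.
Row 3: 25 + 8 + 11 + 4 + 4 = 52, so its missing entry is 73 − 52 = 21.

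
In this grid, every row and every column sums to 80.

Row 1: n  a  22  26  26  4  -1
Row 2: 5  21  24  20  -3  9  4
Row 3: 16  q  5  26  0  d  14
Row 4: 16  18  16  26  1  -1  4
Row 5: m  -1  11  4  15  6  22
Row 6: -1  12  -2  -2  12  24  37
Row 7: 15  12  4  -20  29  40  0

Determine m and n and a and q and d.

Row 5 has -1 + 11 + 4 + 15 + 6 + 22 = 57; the blank must be 80 − 57 = 23.
Column 1 has 5 + 16 + 16 + 23 − 1 + 15 = 74; the blank must be 80 − 74 = 6.
Row 1 has 6 + 22 + 26 + 26 + 4 − 1 = 83; the blank must be 80 − 83 = -3.
Column 2 has -3 + 21 + 18 − 1 + 12 + 12 = 59; the blank must be 80 − 59 = 21.
Row 3 has 16 + 21 + 5 + 26 + 0 + 14 = 82; the blank must be 80 − 82 = -2.

m = 23, n = 6, a = -3, q = 21, d = -2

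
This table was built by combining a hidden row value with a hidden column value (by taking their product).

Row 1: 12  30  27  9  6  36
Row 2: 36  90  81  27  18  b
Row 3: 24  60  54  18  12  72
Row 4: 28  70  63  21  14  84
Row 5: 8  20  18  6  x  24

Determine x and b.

Each row is a constant multiple of every other row — this is a multiplication table with the headers hidden.
Row 5 is 6/9 = 2/3 times row 1, so its entry in column 5 is 6 × 2/3 = 4.
Row 2 is 27/9 = 3/1 times row 1, so its entry in column 6 is 36 × 3/1 = 108.

x = 4, b = 108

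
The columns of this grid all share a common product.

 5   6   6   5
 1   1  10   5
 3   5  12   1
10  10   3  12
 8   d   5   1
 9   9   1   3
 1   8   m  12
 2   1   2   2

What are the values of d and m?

Columns 1 and 4 each multiply to 21600, so every column has product 21600.
Column 2: 6×1×5×10×9×8×1 = 21600, so the missing entry is 21600 ÷ 21600 = 1.
Column 3: 6×10×12×3×5×1×2 = 21600, so the missing entry is 21600 ÷ 21600 = 1.

d = 1, m = 1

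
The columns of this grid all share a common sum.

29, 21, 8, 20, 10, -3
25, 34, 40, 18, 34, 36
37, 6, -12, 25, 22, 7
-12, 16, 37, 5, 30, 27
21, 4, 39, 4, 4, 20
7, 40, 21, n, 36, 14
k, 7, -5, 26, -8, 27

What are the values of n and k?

Column 5 sums to 128 and so does column 6; that's the common total.
In column 4 the known cells total 98, leaving 128 − 98 = 30.
In column 1 the known cells total 107, leaving 128 − 107 = 21.

n = 30, k = 21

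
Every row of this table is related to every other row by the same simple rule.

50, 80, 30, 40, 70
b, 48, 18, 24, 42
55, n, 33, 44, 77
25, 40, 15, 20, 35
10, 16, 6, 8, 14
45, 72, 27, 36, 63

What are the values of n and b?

Each row is a constant multiple of every other row — this is a multiplication table with the headers hidden.
Row 3 is 77/70 = 11/10 times row 1, so its entry in column 2 is 80 × 11/10 = 88.
Row 2 is 42/70 = 3/5 times row 1, so its entry in column 1 is 50 × 3/5 = 30.

n = 88, b = 30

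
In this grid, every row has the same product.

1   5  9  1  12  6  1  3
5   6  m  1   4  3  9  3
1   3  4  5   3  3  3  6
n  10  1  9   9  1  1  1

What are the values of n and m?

Rows 1 and 3 each multiply to 9720, so every row has product 9720.
Row 4: 10×1×9×9×1×1×1 = 810, so the missing entry is 9720 ÷ 810 = 12.
Row 2: 5×6×1×4×3×9×3 = 9720, so the missing entry is 9720 ÷ 9720 = 1.

n = 12, m = 1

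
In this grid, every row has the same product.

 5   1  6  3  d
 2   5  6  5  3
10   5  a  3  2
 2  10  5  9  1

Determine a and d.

Rows 2 and 4 each multiply to 900, so every row has product 900.
Row 3: 10×5×3×2 = 300, so the missing entry is 900 ÷ 300 = 3.
Row 1: 5×1×6×3 = 90, so the missing entry is 900 ÷ 90 = 10.

a = 3, d = 10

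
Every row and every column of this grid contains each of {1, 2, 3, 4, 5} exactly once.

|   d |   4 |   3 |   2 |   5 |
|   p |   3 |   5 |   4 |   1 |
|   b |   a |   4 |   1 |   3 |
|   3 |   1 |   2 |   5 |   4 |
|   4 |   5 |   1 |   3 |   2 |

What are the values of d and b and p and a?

At (row 2, col 1): row 2 already has {1, 3, 4, 5}, so the value is 2.
At (row 3, col 2): column 2 already has {1, 3, 4, 5}, so the value is 2.
Cell (3,1): row 3 already has {1, 2, 3, 4} → 5.
Cell (1,1): row 1 already has {2, 3, 4, 5} → 1.

d = 1, b = 5, p = 2, a = 2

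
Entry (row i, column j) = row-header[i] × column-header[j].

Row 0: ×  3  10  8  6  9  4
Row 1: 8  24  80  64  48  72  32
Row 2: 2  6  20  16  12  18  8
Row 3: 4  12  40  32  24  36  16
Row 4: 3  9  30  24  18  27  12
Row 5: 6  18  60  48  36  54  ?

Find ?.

6 × 4 = 24.

24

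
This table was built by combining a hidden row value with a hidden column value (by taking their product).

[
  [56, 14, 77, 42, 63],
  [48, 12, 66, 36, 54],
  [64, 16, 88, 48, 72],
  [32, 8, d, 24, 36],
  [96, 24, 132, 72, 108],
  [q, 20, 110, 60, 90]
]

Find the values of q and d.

Each row is a constant multiple of every other row — this is a multiplication table with the headers hidden.
Row 6 is 60/42 = 10/7 times row 1, so its entry in column 1 is 56 × 10/7 = 80.
Row 4 is 24/42 = 4/7 times row 1, so its entry in column 3 is 77 × 4/7 = 44.

q = 80, d = 44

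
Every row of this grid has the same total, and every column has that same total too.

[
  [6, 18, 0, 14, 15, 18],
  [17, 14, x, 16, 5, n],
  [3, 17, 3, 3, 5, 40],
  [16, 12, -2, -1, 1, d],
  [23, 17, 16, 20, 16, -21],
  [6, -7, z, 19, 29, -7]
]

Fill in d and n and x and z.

d = 45, n = -4, x = 23, z = 31

Rows 1 and 3 both sum to 71, so that's the common total.
The known cells in row 6 total 40, leaving 71 − 40 = 31 for the blank.
The known cells in column 3 total 48, leaving 71 − 48 = 23 for the blank.
The known cells in row 4 total 26, leaving 71 − 26 = 45 for the blank.
The known cells in row 2 total 75, leaving 71 − 75 = -4 for the blank.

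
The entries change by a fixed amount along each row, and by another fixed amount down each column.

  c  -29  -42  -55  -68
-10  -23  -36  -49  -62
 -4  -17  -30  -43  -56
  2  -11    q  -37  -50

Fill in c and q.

c = -16, q = -24

Along each row the entries change by -13 per step; down each column they change by 6.
Row 1: from -29 at column 2, stepping by -13 to column 1 gives -16.
Row 4: from 2 at column 1, stepping by -13 to column 3 gives -24.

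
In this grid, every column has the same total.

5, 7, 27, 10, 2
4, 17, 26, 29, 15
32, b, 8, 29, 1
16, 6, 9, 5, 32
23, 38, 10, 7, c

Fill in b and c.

Column 3 sums to 80 and so does column 4; that's the common total.
In column 2 the known cells total 68, leaving 80 − 68 = 12.
In column 5 the known cells total 50, leaving 80 − 50 = 30.

b = 12, c = 30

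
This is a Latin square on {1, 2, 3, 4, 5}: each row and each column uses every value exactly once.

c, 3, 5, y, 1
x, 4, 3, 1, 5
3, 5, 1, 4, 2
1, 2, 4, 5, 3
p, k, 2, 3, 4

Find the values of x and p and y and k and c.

x = 2, p = 5, y = 2, k = 1, c = 4

At (row 1, col 4): column 4 already has {1, 3, 4, 5}, so the value is 2.
At (row 1, col 1): row 1 already has {1, 2, 3, 5}, so the value is 4.
For row 2, column 1: row 2 already has {1, 3, 4, 5}; that leaves 2.
At (row 5, col 1): column 1 already has {1, 2, 3, 4}, so the value is 5.
Cell (5,2): row 5 already has {2, 3, 4, 5} → 1.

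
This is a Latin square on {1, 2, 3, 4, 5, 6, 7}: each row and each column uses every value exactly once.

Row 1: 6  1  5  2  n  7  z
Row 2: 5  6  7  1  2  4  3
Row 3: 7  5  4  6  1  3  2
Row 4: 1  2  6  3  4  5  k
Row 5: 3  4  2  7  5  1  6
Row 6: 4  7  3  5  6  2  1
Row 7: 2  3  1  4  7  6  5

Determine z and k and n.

z = 4, k = 7, n = 3

At (row 1, col 5): column 5 already has {1, 2, 4, 5, 6, 7}, so the value is 3.
At (row 4, col 7): row 4 already has {1, 2, 3, 4, 5, 6}, so the value is 7.
For row 1, column 7: row 1 already has {1, 2, 3, 5, 6, 7}; that leaves 4.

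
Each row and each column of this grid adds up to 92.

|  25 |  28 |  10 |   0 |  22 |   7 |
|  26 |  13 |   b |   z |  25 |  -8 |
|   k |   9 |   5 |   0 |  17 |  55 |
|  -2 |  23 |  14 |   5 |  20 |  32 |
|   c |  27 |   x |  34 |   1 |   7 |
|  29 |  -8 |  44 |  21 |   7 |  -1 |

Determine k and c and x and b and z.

k = 6, c = 8, x = 15, b = 4, z = 32

The known cells in row 3 total 86, leaving 92 − 86 = 6 for the blank.
The known cells in column 1 total 84, leaving 92 − 84 = 8 for the blank.
The known cells in row 5 total 77, leaving 92 − 77 = 15 for the blank.
The known cells in column 3 total 88, leaving 92 − 88 = 4 for the blank.
The known cells in row 2 total 60, leaving 92 − 60 = 32 for the blank.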